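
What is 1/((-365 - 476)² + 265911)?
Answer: 1/973192 ≈ 1.0275e-6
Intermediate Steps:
1/((-365 - 476)² + 265911) = 1/((-841)² + 265911) = 1/(707281 + 265911) = 1/973192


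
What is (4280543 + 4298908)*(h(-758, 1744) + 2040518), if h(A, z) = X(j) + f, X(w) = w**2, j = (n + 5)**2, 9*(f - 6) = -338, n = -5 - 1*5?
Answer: 52534846869451/3 ≈ 1.7512e+13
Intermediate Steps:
n = -10 (n = -5 - 5 = -10)
f = -284/9 (f = 6 + (1/9)*(-338) = 6 - 338/9 = -284/9 ≈ -31.556)
j = 25 (j = (-10 + 5)**2 = (-5)**2 = 25)
h(A, z) = 5341/9 (h(A, z) = 25**2 - 284/9 = 625 - 284/9 = 5341/9)
(4280543 + 4298908)*(h(-758, 1744) + 2040518) = (4280543 + 4298908)*(5341/9 + 2040518) = 8579451*(18370003/9) = 52534846869451/3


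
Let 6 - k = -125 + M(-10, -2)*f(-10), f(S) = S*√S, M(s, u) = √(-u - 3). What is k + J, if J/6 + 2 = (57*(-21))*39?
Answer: -279979 - 10*√10 ≈ -2.8001e+5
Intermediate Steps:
M(s, u) = √(-3 - u)
f(S) = S^(3/2)
J = -280110 (J = -12 + 6*((57*(-21))*39) = -12 + 6*(-1197*39) = -12 + 6*(-46683) = -12 - 280098 = -280110)
k = 131 - 10*√10 (k = 6 - (-125 + √(-3 - 1*(-2))*(-10)^(3/2)) = 6 - (-125 + √(-3 + 2)*(-10*I*√10)) = 6 - (-125 + √(-1)*(-10*I*√10)) = 6 - (-125 + I*(-10*I*√10)) = 6 - (-125 + 10*√10) = 6 + (125 - 10*√10) = 131 - 10*√10 ≈ 99.377)
k + J = (131 - 10*√10) - 280110 = -279979 - 10*√10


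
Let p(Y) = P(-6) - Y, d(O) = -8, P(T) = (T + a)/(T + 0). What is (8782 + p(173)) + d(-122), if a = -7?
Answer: 51619/6 ≈ 8603.2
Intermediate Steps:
P(T) = (-7 + T)/T (P(T) = (T - 7)/(T + 0) = (-7 + T)/T)
p(Y) = 13/6 - Y (p(Y) = (-7 - 6)/(-6) - Y = -⅙*(-13) - Y = 13/6 - Y)
(8782 + p(173)) + d(-122) = (8782 + (13/6 - 1*173)) - 8 = (8782 + (13/6 - 173)) - 8 = (8782 - 1025/6) - 8 = 51667/6 - 8 = 51619/6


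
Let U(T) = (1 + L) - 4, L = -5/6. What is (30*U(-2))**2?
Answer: 13225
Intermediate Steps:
L = -5/6 (L = -5*1/6 = -5/6 ≈ -0.83333)
U(T) = -23/6 (U(T) = (1 - 5/6) - 4 = 1/6 - 4 = -23/6)
(30*U(-2))**2 = (30*(-23/6))**2 = (-115)**2 = 13225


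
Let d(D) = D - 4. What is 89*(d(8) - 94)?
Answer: -8010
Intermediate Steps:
d(D) = -4 + D
89*(d(8) - 94) = 89*((-4 + 8) - 94) = 89*(4 - 94) = 89*(-90) = -8010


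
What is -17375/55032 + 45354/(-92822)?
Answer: -2054351789/2554090152 ≈ -0.80434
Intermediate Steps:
-17375/55032 + 45354/(-92822) = -17375*1/55032 + 45354*(-1/92822) = -17375/55032 - 22677/46411 = -2054351789/2554090152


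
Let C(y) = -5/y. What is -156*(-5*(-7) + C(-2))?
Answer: -5850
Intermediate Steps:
-156*(-5*(-7) + C(-2)) = -156*(-5*(-7) - 5/(-2)) = -156*(35 - 5*(-½)) = -156*(35 + 5/2) = -156*75/2 = -5850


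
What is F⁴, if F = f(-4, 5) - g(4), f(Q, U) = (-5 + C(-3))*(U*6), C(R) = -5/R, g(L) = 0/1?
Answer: 100000000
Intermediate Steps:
g(L) = 0 (g(L) = 0*1 = 0)
f(Q, U) = -20*U (f(Q, U) = (-5 - 5/(-3))*(U*6) = (-5 - 5*(-⅓))*(6*U) = (-5 + 5/3)*(6*U) = -20*U)
F = -100 (F = -20*5 - 1*0 = -100 + 0 = -100)
F⁴ = (-100)⁴ = 100000000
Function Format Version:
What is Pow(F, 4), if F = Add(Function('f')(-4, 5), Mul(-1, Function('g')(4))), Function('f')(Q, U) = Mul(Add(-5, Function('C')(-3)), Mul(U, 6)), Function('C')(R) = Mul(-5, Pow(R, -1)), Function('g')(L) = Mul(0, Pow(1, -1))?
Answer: 100000000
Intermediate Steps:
Function('g')(L) = 0 (Function('g')(L) = Mul(0, 1) = 0)
Function('f')(Q, U) = Mul(-20, U) (Function('f')(Q, U) = Mul(Add(-5, Mul(-5, Pow(-3, -1))), Mul(U, 6)) = Mul(Add(-5, Mul(-5, Rational(-1, 3))), Mul(6, U)) = Mul(Add(-5, Rational(5, 3)), Mul(6, U)) = Mul(Rational(-10, 3), Mul(6, U)) = Mul(-20, U))
F = -100 (F = Add(Mul(-20, 5), Mul(-1, 0)) = Add(-100, 0) = -100)
Pow(F, 4) = Pow(-100, 4) = 100000000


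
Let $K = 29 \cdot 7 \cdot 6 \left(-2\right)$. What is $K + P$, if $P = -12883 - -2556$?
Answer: $-12763$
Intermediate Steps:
$K = -2436$ ($K = 29 \cdot 42 \left(-2\right) = 29 \left(-84\right) = -2436$)
$P = -10327$ ($P = -12883 + 2556 = -10327$)
$K + P = -2436 - 10327 = -12763$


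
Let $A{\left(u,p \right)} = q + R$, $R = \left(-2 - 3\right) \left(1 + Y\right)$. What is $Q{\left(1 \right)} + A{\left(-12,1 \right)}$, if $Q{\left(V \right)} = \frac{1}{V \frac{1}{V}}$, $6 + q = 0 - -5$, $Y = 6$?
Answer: $-35$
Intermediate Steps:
$q = -1$ ($q = -6 + \left(0 - -5\right) = -6 + \left(0 + 5\right) = -6 + 5 = -1$)
$R = -35$ ($R = \left(-2 - 3\right) \left(1 + 6\right) = \left(-5\right) 7 = -35$)
$Q{\left(V \right)} = 1$ ($Q{\left(V \right)} = 1^{-1} = 1$)
$A{\left(u,p \right)} = -36$ ($A{\left(u,p \right)} = -1 - 35 = -36$)
$Q{\left(1 \right)} + A{\left(-12,1 \right)} = 1 - 36 = -35$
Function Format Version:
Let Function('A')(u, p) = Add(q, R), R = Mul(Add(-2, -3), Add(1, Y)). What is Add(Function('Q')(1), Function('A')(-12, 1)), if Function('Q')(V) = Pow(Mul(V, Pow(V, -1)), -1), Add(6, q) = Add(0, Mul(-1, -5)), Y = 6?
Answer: -35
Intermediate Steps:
q = -1 (q = Add(-6, Add(0, Mul(-1, -5))) = Add(-6, Add(0, 5)) = Add(-6, 5) = -1)
R = -35 (R = Mul(Add(-2, -3), Add(1, 6)) = Mul(-5, 7) = -35)
Function('Q')(V) = 1 (Function('Q')(V) = Pow(1, -1) = 1)
Function('A')(u, p) = -36 (Function('A')(u, p) = Add(-1, -35) = -36)
Add(Function('Q')(1), Function('A')(-12, 1)) = Add(1, -36) = -35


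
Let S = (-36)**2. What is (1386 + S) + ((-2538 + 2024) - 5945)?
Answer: -3777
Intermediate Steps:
S = 1296
(1386 + S) + ((-2538 + 2024) - 5945) = (1386 + 1296) + ((-2538 + 2024) - 5945) = 2682 + (-514 - 5945) = 2682 - 6459 = -3777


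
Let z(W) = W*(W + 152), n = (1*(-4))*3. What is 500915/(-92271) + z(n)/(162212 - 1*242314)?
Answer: -19984639025/3695545821 ≈ -5.4078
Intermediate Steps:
n = -12 (n = -4*3 = -12)
z(W) = W*(152 + W)
500915/(-92271) + z(n)/(162212 - 1*242314) = 500915/(-92271) + (-12*(152 - 12))/(162212 - 1*242314) = 500915*(-1/92271) + (-12*140)/(162212 - 242314) = -500915/92271 - 1680/(-80102) = -500915/92271 - 1680*(-1/80102) = -500915/92271 + 840/40051 = -19984639025/3695545821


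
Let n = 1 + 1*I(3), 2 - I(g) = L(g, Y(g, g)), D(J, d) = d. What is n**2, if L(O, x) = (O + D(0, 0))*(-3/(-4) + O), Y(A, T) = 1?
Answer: 1089/16 ≈ 68.063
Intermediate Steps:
L(O, x) = O*(3/4 + O) (L(O, x) = (O + 0)*(-3/(-4) + O) = O*(-3*(-1/4) + O) = O*(3/4 + O))
I(g) = 2 - g*(3 + 4*g)/4
n = -33/4 (n = 1 + 1*(2 - 1*3**2 - 3/4*3) = 1 + 1*(2 - 1*9 - 9/4) = 1 + 1*(2 - 9 - 9/4) = 1 + 1*(-37/4) = 1 - 37/4 = -33/4 ≈ -8.2500)
n**2 = (-33/4)**2 = 1089/16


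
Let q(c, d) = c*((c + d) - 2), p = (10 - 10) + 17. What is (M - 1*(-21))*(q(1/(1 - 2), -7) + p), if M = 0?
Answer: 567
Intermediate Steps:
p = 17 (p = 0 + 17 = 17)
q(c, d) = c*(-2 + c + d)
(M - 1*(-21))*(q(1/(1 - 2), -7) + p) = (0 - 1*(-21))*((-2 + 1/(1 - 2) - 7)/(1 - 2) + 17) = (0 + 21)*((-2 + 1/(-1) - 7)/(-1) + 17) = 21*(-(-2 - 1 - 7) + 17) = 21*(-1*(-10) + 17) = 21*(10 + 17) = 21*27 = 567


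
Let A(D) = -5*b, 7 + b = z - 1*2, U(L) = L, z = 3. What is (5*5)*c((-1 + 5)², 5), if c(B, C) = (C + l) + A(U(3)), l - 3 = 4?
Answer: 1050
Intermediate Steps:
l = 7 (l = 3 + 4 = 7)
b = -6 (b = -7 + (3 - 1*2) = -7 + (3 - 2) = -7 + 1 = -6)
A(D) = 30 (A(D) = -5*(-6) = 30)
c(B, C) = 37 + C (c(B, C) = (C + 7) + 30 = (7 + C) + 30 = 37 + C)
(5*5)*c((-1 + 5)², 5) = (5*5)*(37 + 5) = 25*42 = 1050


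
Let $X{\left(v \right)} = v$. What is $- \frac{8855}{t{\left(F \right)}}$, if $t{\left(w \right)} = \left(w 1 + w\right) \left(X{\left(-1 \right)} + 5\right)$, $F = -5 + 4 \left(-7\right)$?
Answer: $\frac{805}{24} \approx 33.542$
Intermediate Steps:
$F = -33$ ($F = -5 - 28 = -33$)
$t{\left(w \right)} = 8 w$ ($t{\left(w \right)} = \left(w 1 + w\right) \left(-1 + 5\right) = \left(w + w\right) 4 = 2 w 4 = 8 w$)
$- \frac{8855}{t{\left(F \right)}} = - \frac{8855}{8 \left(-33\right)} = - \frac{8855}{-264} = \left(-8855\right) \left(- \frac{1}{264}\right) = \frac{805}{24}$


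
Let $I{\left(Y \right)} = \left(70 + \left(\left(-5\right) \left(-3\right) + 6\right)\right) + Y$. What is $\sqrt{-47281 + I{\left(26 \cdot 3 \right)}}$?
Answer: $2 i \sqrt{11778} \approx 217.05 i$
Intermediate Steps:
$I{\left(Y \right)} = 91 + Y$ ($I{\left(Y \right)} = \left(70 + \left(15 + 6\right)\right) + Y = \left(70 + 21\right) + Y = 91 + Y$)
$\sqrt{-47281 + I{\left(26 \cdot 3 \right)}} = \sqrt{-47281 + \left(91 + 26 \cdot 3\right)} = \sqrt{-47281 + \left(91 + 78\right)} = \sqrt{-47281 + 169} = \sqrt{-47112} = 2 i \sqrt{11778}$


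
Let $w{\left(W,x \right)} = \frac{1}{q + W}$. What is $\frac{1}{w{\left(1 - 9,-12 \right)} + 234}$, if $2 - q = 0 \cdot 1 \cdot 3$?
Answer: $\frac{6}{1403} \approx 0.0042766$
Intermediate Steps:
$q = 2$ ($q = 2 - 0 \cdot 1 \cdot 3 = 2 - 0 \cdot 3 = 2 - 0 = 2 + 0 = 2$)
$w{\left(W,x \right)} = \frac{1}{2 + W}$
$\frac{1}{w{\left(1 - 9,-12 \right)} + 234} = \frac{1}{\frac{1}{2 + \left(1 - 9\right)} + 234} = \frac{1}{\frac{1}{2 - 8} + 234} = \frac{1}{\frac{1}{-6} + 234} = \frac{1}{- \frac{1}{6} + 234} = \frac{1}{\frac{1403}{6}} = \frac{6}{1403}$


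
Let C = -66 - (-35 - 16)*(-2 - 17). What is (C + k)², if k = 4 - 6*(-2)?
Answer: 1038361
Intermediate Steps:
C = -1035 (C = -66 - (-51)*(-19) = -66 - 1*969 = -66 - 969 = -1035)
k = 16 (k = 4 + 12 = 16)
(C + k)² = (-1035 + 16)² = (-1019)² = 1038361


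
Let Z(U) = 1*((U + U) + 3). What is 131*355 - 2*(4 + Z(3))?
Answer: 46479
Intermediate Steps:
Z(U) = 3 + 2*U (Z(U) = 1*(2*U + 3) = 1*(3 + 2*U) = 3 + 2*U)
131*355 - 2*(4 + Z(3)) = 131*355 - 2*(4 + (3 + 2*3)) = 46505 - 2*(4 + (3 + 6)) = 46505 - 2*(4 + 9) = 46505 - 2*13 = 46505 - 26 = 46479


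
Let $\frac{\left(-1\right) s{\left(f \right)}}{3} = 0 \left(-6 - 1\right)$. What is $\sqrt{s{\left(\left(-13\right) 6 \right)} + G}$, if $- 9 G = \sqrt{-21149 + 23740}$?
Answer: $\frac{i \sqrt[4]{2591}}{3} \approx 2.3782 i$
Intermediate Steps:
$s{\left(f \right)} = 0$ ($s{\left(f \right)} = - 3 \cdot 0 \left(-6 - 1\right) = - 3 \cdot 0 \left(-7\right) = \left(-3\right) 0 = 0$)
$G = - \frac{\sqrt{2591}}{9}$ ($G = - \frac{\sqrt{-21149 + 23740}}{9} = - \frac{\sqrt{2591}}{9} \approx -5.6558$)
$\sqrt{s{\left(\left(-13\right) 6 \right)} + G} = \sqrt{0 - \frac{\sqrt{2591}}{9}} = \sqrt{- \frac{\sqrt{2591}}{9}} = \frac{i \sqrt[4]{2591}}{3}$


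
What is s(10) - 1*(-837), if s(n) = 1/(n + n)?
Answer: 16741/20 ≈ 837.05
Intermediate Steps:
s(n) = 1/(2*n)
s(10) - 1*(-837) = (1/2)/10 - 1*(-837) = (1/2)*(1/10) + 837 = 1/20 + 837 = 16741/20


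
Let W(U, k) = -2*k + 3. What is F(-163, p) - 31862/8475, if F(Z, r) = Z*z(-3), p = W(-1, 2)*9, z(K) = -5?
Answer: 6875263/8475 ≈ 811.24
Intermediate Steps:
W(U, k) = 3 - 2*k
p = -9 (p = (3 - 2*2)*9 = (3 - 4)*9 = -1*9 = -9)
F(Z, r) = -5*Z (F(Z, r) = Z*(-5) = -5*Z)
F(-163, p) - 31862/8475 = -5*(-163) - 31862/8475 = 815 - 31862/8475 = 6875263/8475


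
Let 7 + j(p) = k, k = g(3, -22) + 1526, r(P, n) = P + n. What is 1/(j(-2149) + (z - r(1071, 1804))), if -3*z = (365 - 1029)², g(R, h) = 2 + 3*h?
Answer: -3/445156 ≈ -6.7392e-6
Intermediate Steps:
k = 1462 (k = (2 + 3*(-22)) + 1526 = (2 - 66) + 1526 = -64 + 1526 = 1462)
j(p) = 1455 (j(p) = -7 + 1462 = 1455)
z = -440896/3 (z = -(365 - 1029)²/3 = -⅓*(-664)² = -⅓*440896 = -440896/3 ≈ -1.4697e+5)
1/(j(-2149) + (z - r(1071, 1804))) = 1/(1455 + (-440896/3 - (1071 + 1804))) = 1/(1455 + (-440896/3 - 1*2875)) = 1/(1455 + (-440896/3 - 2875)) = 1/(1455 - 449521/3) = 1/(-445156/3) = -3/445156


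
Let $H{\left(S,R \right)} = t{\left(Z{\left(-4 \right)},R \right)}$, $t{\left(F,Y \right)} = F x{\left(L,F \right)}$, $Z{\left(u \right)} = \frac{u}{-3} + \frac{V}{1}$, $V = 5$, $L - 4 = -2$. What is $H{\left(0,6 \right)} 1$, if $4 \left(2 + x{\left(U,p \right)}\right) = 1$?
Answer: $- \frac{133}{12} \approx -11.083$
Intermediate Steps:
$L = 2$ ($L = 4 - 2 = 2$)
$x{\left(U,p \right)} = - \frac{7}{4}$ ($x{\left(U,p \right)} = -2 + \frac{1}{4} \cdot 1 = -2 + \frac{1}{4} = - \frac{7}{4}$)
$Z{\left(u \right)} = 5 - \frac{u}{3}$ ($Z{\left(u \right)} = \frac{u}{-3} + \frac{5}{1} = u \left(- \frac{1}{3}\right) + 5 \cdot 1 = - \frac{u}{3} + 5 = 5 - \frac{u}{3}$)
$t{\left(F,Y \right)} = - \frac{7 F}{4}$ ($t{\left(F,Y \right)} = F \left(- \frac{7}{4}\right) = - \frac{7 F}{4}$)
$H{\left(S,R \right)} = - \frac{133}{12}$ ($H{\left(S,R \right)} = - \frac{7 \left(5 - - \frac{4}{3}\right)}{4} = - \frac{7 \left(5 + \frac{4}{3}\right)}{4} = \left(- \frac{7}{4}\right) \frac{19}{3} = - \frac{133}{12}$)
$H{\left(0,6 \right)} 1 = \left(- \frac{133}{12}\right) 1 = - \frac{133}{12}$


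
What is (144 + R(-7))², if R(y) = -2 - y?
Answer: 22201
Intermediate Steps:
(144 + R(-7))² = (144 + (-2 - 1*(-7)))² = (144 + (-2 + 7))² = (144 + 5)² = 149² = 22201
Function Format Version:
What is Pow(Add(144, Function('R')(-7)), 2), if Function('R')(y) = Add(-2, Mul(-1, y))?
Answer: 22201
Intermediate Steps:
Pow(Add(144, Function('R')(-7)), 2) = Pow(Add(144, Add(-2, Mul(-1, -7))), 2) = Pow(Add(144, Add(-2, 7)), 2) = Pow(Add(144, 5), 2) = Pow(149, 2) = 22201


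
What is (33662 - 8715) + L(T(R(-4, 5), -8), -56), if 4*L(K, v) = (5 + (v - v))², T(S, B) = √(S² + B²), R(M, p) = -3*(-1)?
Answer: 99813/4 ≈ 24953.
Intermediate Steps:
R(M, p) = 3
T(S, B) = √(B² + S²)
L(K, v) = 25/4 (L(K, v) = (5 + (v - v))²/4 = (5 + 0)²/4 = (¼)*5² = (¼)*25 = 25/4)
(33662 - 8715) + L(T(R(-4, 5), -8), -56) = (33662 - 8715) + 25/4 = 24947 + 25/4 = 99813/4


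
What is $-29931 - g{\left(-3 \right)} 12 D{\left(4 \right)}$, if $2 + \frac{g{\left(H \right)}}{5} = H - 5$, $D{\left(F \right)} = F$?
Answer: $-27531$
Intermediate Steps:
$g{\left(H \right)} = -35 + 5 H$ ($g{\left(H \right)} = -10 + 5 \left(H - 5\right) = -10 + 5 \left(-5 + H\right) = -10 + \left(-25 + 5 H\right) = -35 + 5 H$)
$-29931 - g{\left(-3 \right)} 12 D{\left(4 \right)} = -29931 - \left(-35 + 5 \left(-3\right)\right) 12 \cdot 4 = -29931 - \left(-35 - 15\right) 12 \cdot 4 = -29931 - \left(-50\right) 12 \cdot 4 = -29931 - \left(-600\right) 4 = -29931 - -2400 = -29931 + 2400 = -27531$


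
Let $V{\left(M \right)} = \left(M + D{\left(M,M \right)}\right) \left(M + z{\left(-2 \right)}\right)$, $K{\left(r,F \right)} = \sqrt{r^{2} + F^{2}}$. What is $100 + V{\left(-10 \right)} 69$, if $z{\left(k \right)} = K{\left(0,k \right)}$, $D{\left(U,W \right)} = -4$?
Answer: $7828$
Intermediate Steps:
$K{\left(r,F \right)} = \sqrt{F^{2} + r^{2}}$
$z{\left(k \right)} = \sqrt{k^{2}}$ ($z{\left(k \right)} = \sqrt{k^{2} + 0^{2}} = \sqrt{k^{2} + 0} = \sqrt{k^{2}}$)
$V{\left(M \right)} = \left(-4 + M\right) \left(2 + M\right)$ ($V{\left(M \right)} = \left(M - 4\right) \left(M + \sqrt{\left(-2\right)^{2}}\right) = \left(-4 + M\right) \left(M + \sqrt{4}\right) = \left(-4 + M\right) \left(M + 2\right) = \left(-4 + M\right) \left(2 + M\right)$)
$100 + V{\left(-10 \right)} 69 = 100 + \left(-8 + \left(-10\right)^{2} - -20\right) 69 = 100 + \left(-8 + 100 + 20\right) 69 = 100 + 112 \cdot 69 = 100 + 7728 = 7828$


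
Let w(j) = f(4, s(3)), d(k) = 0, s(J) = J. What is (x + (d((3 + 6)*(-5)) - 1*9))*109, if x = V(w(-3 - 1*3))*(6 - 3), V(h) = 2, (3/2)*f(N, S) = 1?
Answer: -327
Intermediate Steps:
f(N, S) = ⅔ (f(N, S) = (⅔)*1 = ⅔)
w(j) = ⅔
x = 6 (x = 2*(6 - 3) = 2*3 = 6)
(x + (d((3 + 6)*(-5)) - 1*9))*109 = (6 + (0 - 1*9))*109 = (6 + (0 - 9))*109 = (6 - 9)*109 = -3*109 = -327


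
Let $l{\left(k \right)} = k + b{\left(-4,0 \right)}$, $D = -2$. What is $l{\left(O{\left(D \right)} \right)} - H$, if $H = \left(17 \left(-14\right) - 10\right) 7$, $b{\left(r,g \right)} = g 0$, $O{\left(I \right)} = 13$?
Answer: $1749$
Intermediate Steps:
$b{\left(r,g \right)} = 0$
$H = -1736$ ($H = \left(-238 - 10\right) 7 = \left(-248\right) 7 = -1736$)
$l{\left(k \right)} = k$ ($l{\left(k \right)} = k + 0 = k$)
$l{\left(O{\left(D \right)} \right)} - H = 13 - -1736 = 13 + 1736 = 1749$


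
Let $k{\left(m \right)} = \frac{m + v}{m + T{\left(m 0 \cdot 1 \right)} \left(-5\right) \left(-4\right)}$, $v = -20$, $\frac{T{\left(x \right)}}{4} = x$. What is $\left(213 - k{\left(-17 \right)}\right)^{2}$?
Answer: $\frac{12845056}{289} \approx 44447.0$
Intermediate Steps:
$T{\left(x \right)} = 4 x$
$k{\left(m \right)} = \frac{-20 + m}{m}$ ($k{\left(m \right)} = \frac{m - 20}{m + 4 m 0 \cdot 1 \left(-5\right) \left(-4\right)} = \frac{-20 + m}{m + 4 \cdot 0 \cdot 1 \left(-5\right) \left(-4\right)} = \frac{-20 + m}{m + 4 \cdot 0 \left(-5\right) \left(-4\right)} = \frac{-20 + m}{m + 0 \left(-5\right) \left(-4\right)} = \frac{-20 + m}{m + 0 \left(-4\right)} = \frac{-20 + m}{m + 0} = \frac{-20 + m}{m}$)
$\left(213 - k{\left(-17 \right)}\right)^{2} = \left(213 - \frac{-20 - 17}{-17}\right)^{2} = \left(213 - \left(- \frac{1}{17}\right) \left(-37\right)\right)^{2} = \left(213 - \frac{37}{17}\right)^{2} = \left(\frac{3584}{17}\right)^{2} = \frac{12845056}{289}$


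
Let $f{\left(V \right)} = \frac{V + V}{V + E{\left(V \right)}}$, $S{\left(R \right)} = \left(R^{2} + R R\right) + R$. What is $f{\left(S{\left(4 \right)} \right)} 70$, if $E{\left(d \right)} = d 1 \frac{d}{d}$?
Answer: $70$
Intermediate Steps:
$E{\left(d \right)} = d$ ($E{\left(d \right)} = d 1 = d$)
$S{\left(R \right)} = R + 2 R^{2}$ ($S{\left(R \right)} = \left(R^{2} + R^{2}\right) + R = 2 R^{2} + R = R + 2 R^{2}$)
$f{\left(V \right)} = 1$ ($f{\left(V \right)} = \frac{V + V}{V + V} = \frac{2 V}{2 V} = 2 V \frac{1}{2 V} = 1$)
$f{\left(S{\left(4 \right)} \right)} 70 = 1 \cdot 70 = 70$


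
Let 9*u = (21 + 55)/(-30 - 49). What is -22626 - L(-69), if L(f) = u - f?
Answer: -16136069/711 ≈ -22695.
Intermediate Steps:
u = -76/711 (u = ((21 + 55)/(-30 - 49))/9 = (76/(-79))/9 = (76*(-1/79))/9 = (⅑)*(-76/79) = -76/711 ≈ -0.10689)
L(f) = -76/711 - f
-22626 - L(-69) = -22626 - (-76/711 - 1*(-69)) = -22626 - (-76/711 + 69) = -22626 - 1*48983/711 = -22626 - 48983/711 = -16136069/711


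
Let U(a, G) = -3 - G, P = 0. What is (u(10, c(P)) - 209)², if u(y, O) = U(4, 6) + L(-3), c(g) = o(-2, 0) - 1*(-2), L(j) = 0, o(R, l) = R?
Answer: 47524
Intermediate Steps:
c(g) = 0 (c(g) = -2 - 1*(-2) = -2 + 2 = 0)
u(y, O) = -9 (u(y, O) = (-3 - 1*6) + 0 = (-3 - 6) + 0 = -9 + 0 = -9)
(u(10, c(P)) - 209)² = (-9 - 209)² = (-218)² = 47524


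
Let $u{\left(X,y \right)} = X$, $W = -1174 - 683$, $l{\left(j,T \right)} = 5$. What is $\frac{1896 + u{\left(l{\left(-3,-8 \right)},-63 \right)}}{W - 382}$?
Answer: $- \frac{1901}{2239} \approx -0.84904$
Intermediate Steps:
$W = -1857$ ($W = -1174 - 683 = -1857$)
$\frac{1896 + u{\left(l{\left(-3,-8 \right)},-63 \right)}}{W - 382} = \frac{1896 + 5}{-1857 - 382} = \frac{1901}{-2239} = 1901 \left(- \frac{1}{2239}\right) = - \frac{1901}{2239}$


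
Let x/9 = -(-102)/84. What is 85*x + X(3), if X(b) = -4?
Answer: 12949/14 ≈ 924.93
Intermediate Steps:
x = 153/14 (x = 9*(-(-102)/84) = 9*(-1*(-17/14)) = 9*(17/14) = 153/14 ≈ 10.929)
85*x + X(3) = 85*(153/14) - 4 = 13005/14 - 4 = 12949/14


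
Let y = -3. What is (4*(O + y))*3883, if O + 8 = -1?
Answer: -186384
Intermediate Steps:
O = -9 (O = -8 - 1 = -9)
(4*(O + y))*3883 = (4*(-9 - 3))*3883 = (4*(-12))*3883 = -48*3883 = -186384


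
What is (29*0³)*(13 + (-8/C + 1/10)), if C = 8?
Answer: 0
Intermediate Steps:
(29*0³)*(13 + (-8/C + 1/10)) = (29*0³)*(13 + (-8/8 + 1/10)) = (29*0)*(13 + (-8*⅛ + 1*(⅒))) = 0*(13 + (-1 + ⅒)) = 0*(13 - 9/10) = 0*(121/10) = 0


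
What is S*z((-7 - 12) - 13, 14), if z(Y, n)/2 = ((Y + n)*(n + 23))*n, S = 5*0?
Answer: 0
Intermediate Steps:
S = 0
z(Y, n) = 2*n*(23 + n)*(Y + n) (z(Y, n) = 2*(((Y + n)*(n + 23))*n) = 2*(((Y + n)*(23 + n))*n) = 2*(((23 + n)*(Y + n))*n) = 2*(n*(23 + n)*(Y + n)) = 2*n*(23 + n)*(Y + n))
S*z((-7 - 12) - 13, 14) = 0*(2*14*(14² + 23*((-7 - 12) - 13) + 23*14 + ((-7 - 12) - 13)*14)) = 0*(2*14*(196 + 23*(-19 - 13) + 322 + (-19 - 13)*14)) = 0*(2*14*(196 + 23*(-32) + 322 - 32*14)) = 0*(2*14*(196 - 736 + 322 - 448)) = 0*(2*14*(-666)) = 0*(-18648) = 0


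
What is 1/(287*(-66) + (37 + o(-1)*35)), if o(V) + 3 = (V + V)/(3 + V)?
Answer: -1/19045 ≈ -5.2507e-5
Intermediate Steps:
o(V) = -3 + 2*V/(3 + V) (o(V) = -3 + (V + V)/(3 + V) = -3 + (2*V)/(3 + V) = -3 + 2*V/(3 + V))
1/(287*(-66) + (37 + o(-1)*35)) = 1/(287*(-66) + (37 + ((-9 - 1*(-1))/(3 - 1))*35)) = 1/(-18942 + (37 + ((-9 + 1)/2)*35)) = 1/(-18942 + (37 + ((1/2)*(-8))*35)) = 1/(-18942 + (37 - 4*35)) = 1/(-18942 + (37 - 140)) = 1/(-18942 - 103) = 1/(-19045) = -1/19045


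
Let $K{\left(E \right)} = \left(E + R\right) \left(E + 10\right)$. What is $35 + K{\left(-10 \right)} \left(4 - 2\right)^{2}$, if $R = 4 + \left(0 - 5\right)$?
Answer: $35$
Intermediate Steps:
$R = -1$ ($R = 4 + \left(0 - 5\right) = 4 - 5 = -1$)
$K{\left(E \right)} = \left(-1 + E\right) \left(10 + E\right)$ ($K{\left(E \right)} = \left(E - 1\right) \left(E + 10\right) = \left(-1 + E\right) \left(10 + E\right)$)
$35 + K{\left(-10 \right)} \left(4 - 2\right)^{2} = 35 + \left(-10 + \left(-10\right)^{2} + 9 \left(-10\right)\right) \left(4 - 2\right)^{2} = 35 + \left(-10 + 100 - 90\right) 2^{2} = 35 + 0 \cdot 4 = 35 + 0 = 35$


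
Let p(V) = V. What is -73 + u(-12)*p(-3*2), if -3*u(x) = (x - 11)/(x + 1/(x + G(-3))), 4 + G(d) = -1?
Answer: -14183/205 ≈ -69.185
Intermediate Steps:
G(d) = -5 (G(d) = -4 - 1 = -5)
u(x) = -(-11 + x)/(3*(x + 1/(-5 + x))) (u(x) = -(x - 11)/(3*(x + 1/(x - 5))) = -(-11 + x)/(3*(x + 1/(-5 + x))))
-73 + u(-12)*p(-3*2) = -73 + ((-55 - 1*(-12)² + 16*(-12))/(3*(1 + (-12)² - 5*(-12))))*(-3*2) = -73 + ((-55 - 1*144 - 192)/(3*(1 + 144 + 60)))*(-6) = -73 + ((⅓)*(-55 - 144 - 192)/205)*(-6) = -73 + ((⅓)*(1/205)*(-391))*(-6) = -73 - 391/615*(-6) = -73 + 782/205 = -14183/205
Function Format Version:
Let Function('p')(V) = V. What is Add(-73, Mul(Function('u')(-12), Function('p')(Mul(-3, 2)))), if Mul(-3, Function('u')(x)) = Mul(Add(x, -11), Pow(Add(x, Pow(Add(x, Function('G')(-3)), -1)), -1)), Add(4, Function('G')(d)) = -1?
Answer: Rational(-14183, 205) ≈ -69.185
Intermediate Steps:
Function('G')(d) = -5 (Function('G')(d) = Add(-4, -1) = -5)
Function('u')(x) = Mul(Rational(-1, 3), Pow(Add(x, Pow(Add(-5, x), -1)), -1), Add(-11, x)) (Function('u')(x) = Mul(Rational(-1, 3), Mul(Add(x, -11), Pow(Add(x, Pow(Add(x, -5), -1)), -1))) = Mul(Rational(-1, 3), Mul(Add(-11, x), Pow(Add(x, Pow(Add(-5, x), -1)), -1))) = Mul(Rational(-1, 3), Mul(Pow(Add(x, Pow(Add(-5, x), -1)), -1), Add(-11, x))) = Mul(Rational(-1, 3), Pow(Add(x, Pow(Add(-5, x), -1)), -1), Add(-11, x)))
Add(-73, Mul(Function('u')(-12), Function('p')(Mul(-3, 2)))) = Add(-73, Mul(Mul(Rational(1, 3), Pow(Add(1, Pow(-12, 2), Mul(-5, -12)), -1), Add(-55, Mul(-1, Pow(-12, 2)), Mul(16, -12))), Mul(-3, 2))) = Add(-73, Mul(Mul(Rational(1, 3), Pow(Add(1, 144, 60), -1), Add(-55, Mul(-1, 144), -192)), -6)) = Add(-73, Mul(Mul(Rational(1, 3), Pow(205, -1), Add(-55, -144, -192)), -6)) = Add(-73, Mul(Mul(Rational(1, 3), Rational(1, 205), -391), -6)) = Add(-73, Mul(Rational(-391, 615), -6)) = Add(-73, Rational(782, 205)) = Rational(-14183, 205)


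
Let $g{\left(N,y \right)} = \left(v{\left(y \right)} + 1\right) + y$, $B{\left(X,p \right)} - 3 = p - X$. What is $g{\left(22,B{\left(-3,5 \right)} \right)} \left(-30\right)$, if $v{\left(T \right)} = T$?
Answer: $-690$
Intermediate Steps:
$B{\left(X,p \right)} = 3 + p - X$ ($B{\left(X,p \right)} = 3 - \left(X - p\right) = 3 + p - X$)
$g{\left(N,y \right)} = 1 + 2 y$ ($g{\left(N,y \right)} = \left(y + 1\right) + y = \left(1 + y\right) + y = 1 + 2 y$)
$g{\left(22,B{\left(-3,5 \right)} \right)} \left(-30\right) = \left(1 + 2 \left(3 + 5 - -3\right)\right) \left(-30\right) = \left(1 + 2 \left(3 + 5 + 3\right)\right) \left(-30\right) = \left(1 + 2 \cdot 11\right) \left(-30\right) = \left(1 + 22\right) \left(-30\right) = 23 \left(-30\right) = -690$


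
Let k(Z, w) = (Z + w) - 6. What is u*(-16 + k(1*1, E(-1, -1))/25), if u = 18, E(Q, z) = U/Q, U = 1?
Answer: -7308/25 ≈ -292.32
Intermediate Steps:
E(Q, z) = 1/Q
k(Z, w) = -6 + Z + w
u*(-16 + k(1*1, E(-1, -1))/25) = 18*(-16 + (-6 + 1*1 + 1/(-1))/25) = 18*(-16 + (-6 + 1 - 1)*(1/25)) = 18*(-16 - 6*1/25) = 18*(-16 - 6/25) = 18*(-406/25) = -7308/25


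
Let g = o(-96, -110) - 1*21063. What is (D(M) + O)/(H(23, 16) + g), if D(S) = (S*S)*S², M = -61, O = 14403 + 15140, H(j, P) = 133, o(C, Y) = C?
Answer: -6937692/10513 ≈ -659.92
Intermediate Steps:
O = 29543
D(S) = S⁴ (D(S) = S²*S² = S⁴)
g = -21159 (g = -96 - 1*21063 = -96 - 21063 = -21159)
(D(M) + O)/(H(23, 16) + g) = ((-61)⁴ + 29543)/(133 - 21159) = (13845841 + 29543)/(-21026) = 13875384*(-1/21026) = -6937692/10513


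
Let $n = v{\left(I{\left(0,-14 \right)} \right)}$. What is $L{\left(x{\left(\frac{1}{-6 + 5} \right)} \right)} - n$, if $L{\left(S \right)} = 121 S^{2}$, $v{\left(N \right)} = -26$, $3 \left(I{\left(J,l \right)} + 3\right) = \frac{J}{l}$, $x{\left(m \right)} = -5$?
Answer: $3051$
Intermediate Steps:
$I{\left(J,l \right)} = -3 + \frac{J}{3 l}$ ($I{\left(J,l \right)} = -3 + \frac{J \frac{1}{l}}{3} = -3 + \frac{J}{3 l}$)
$n = -26$
$L{\left(x{\left(\frac{1}{-6 + 5} \right)} \right)} - n = 121 \left(-5\right)^{2} - -26 = 121 \cdot 25 + 26 = 3025 + 26 = 3051$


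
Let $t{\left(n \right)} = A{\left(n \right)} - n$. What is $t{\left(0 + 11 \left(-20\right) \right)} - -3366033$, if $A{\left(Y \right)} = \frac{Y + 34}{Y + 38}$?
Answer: $\frac{306329116}{91} \approx 3.3663 \cdot 10^{6}$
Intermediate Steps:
$A{\left(Y \right)} = \frac{34 + Y}{38 + Y}$
$t{\left(n \right)} = - n + \frac{34 + n}{38 + n}$ ($t{\left(n \right)} = \frac{34 + n}{38 + n} - n = - n + \frac{34 + n}{38 + n}$)
$t{\left(0 + 11 \left(-20\right) \right)} - -3366033 = \frac{34 + \left(0 + 11 \left(-20\right)\right) - \left(0 + 11 \left(-20\right)\right) \left(38 + \left(0 + 11 \left(-20\right)\right)\right)}{38 + \left(0 + 11 \left(-20\right)\right)} - -3366033 = \frac{34 + \left(0 - 220\right) - \left(0 - 220\right) \left(38 + \left(0 - 220\right)\right)}{38 + \left(0 - 220\right)} + 3366033 = \frac{34 - 220 - - 220 \left(38 - 220\right)}{38 - 220} + 3366033 = \frac{34 - 220 - \left(-220\right) \left(-182\right)}{-182} + 3366033 = - \frac{34 - 220 - 40040}{182} + 3366033 = \left(- \frac{1}{182}\right) \left(-40226\right) + 3366033 = \frac{20113}{91} + 3366033 = \frac{306329116}{91}$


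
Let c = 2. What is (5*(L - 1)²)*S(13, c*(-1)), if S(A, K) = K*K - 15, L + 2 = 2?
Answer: -55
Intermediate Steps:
L = 0 (L = -2 + 2 = 0)
S(A, K) = -15 + K² (S(A, K) = K² - 15 = -15 + K²)
(5*(L - 1)²)*S(13, c*(-1)) = (5*(0 - 1)²)*(-15 + (2*(-1))²) = (5*(-1)²)*(-15 + (-2)²) = (5*1)*(-15 + 4) = 5*(-11) = -55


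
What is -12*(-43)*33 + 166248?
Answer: 183276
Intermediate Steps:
-12*(-43)*33 + 166248 = 516*33 + 166248 = 17028 + 166248 = 183276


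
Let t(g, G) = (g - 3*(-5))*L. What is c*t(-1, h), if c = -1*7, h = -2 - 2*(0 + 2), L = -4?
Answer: 392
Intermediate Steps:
h = -6 (h = -2 - 2*2 = -2 - 1*4 = -2 - 4 = -6)
t(g, G) = -60 - 4*g (t(g, G) = (g - 3*(-5))*(-4) = (g + 15)*(-4) = (15 + g)*(-4) = -60 - 4*g)
c = -7
c*t(-1, h) = -7*(-60 - 4*(-1)) = -7*(-60 + 4) = -7*(-56) = 392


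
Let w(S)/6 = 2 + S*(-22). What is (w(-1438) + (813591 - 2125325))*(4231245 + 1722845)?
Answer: -6679929295540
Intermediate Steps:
w(S) = 12 - 132*S (w(S) = 6*(2 + S*(-22)) = 6*(2 - 22*S) = 12 - 132*S)
(w(-1438) + (813591 - 2125325))*(4231245 + 1722845) = ((12 - 132*(-1438)) + (813591 - 2125325))*(4231245 + 1722845) = ((12 + 189816) - 1311734)*5954090 = (189828 - 1311734)*5954090 = -1121906*5954090 = -6679929295540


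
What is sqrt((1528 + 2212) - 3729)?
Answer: sqrt(11) ≈ 3.3166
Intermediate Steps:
sqrt((1528 + 2212) - 3729) = sqrt(3740 - 3729) = sqrt(11)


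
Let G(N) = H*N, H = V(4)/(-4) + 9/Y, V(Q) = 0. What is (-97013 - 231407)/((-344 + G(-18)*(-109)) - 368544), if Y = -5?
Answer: 821050/931049 ≈ 0.88186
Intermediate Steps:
H = -9/5 (H = 0/(-4) + 9/(-5) = 0*(-¼) + 9*(-⅕) = 0 - 9/5 = -9/5 ≈ -1.8000)
G(N) = -9*N/5
(-97013 - 231407)/((-344 + G(-18)*(-109)) - 368544) = (-97013 - 231407)/((-344 - 9/5*(-18)*(-109)) - 368544) = -328420/((-344 + (162/5)*(-109)) - 368544) = -328420/((-344 - 17658/5) - 368544) = -328420/(-19378/5 - 368544) = -328420/(-1862098/5) = -328420*(-5/1862098) = 821050/931049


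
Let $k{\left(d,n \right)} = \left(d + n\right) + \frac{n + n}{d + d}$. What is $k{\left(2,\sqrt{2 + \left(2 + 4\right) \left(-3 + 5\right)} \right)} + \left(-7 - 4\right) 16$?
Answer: $-174 + \frac{3 \sqrt{14}}{2} \approx -168.39$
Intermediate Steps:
$k{\left(d,n \right)} = d + n + \frac{n}{d}$ ($k{\left(d,n \right)} = \left(d + n\right) + \frac{2 n}{2 d} = \left(d + n\right) + 2 n \frac{1}{2 d} = \left(d + n\right) + \frac{n}{d} = d + n + \frac{n}{d}$)
$k{\left(2,\sqrt{2 + \left(2 + 4\right) \left(-3 + 5\right)} \right)} + \left(-7 - 4\right) 16 = \left(2 + \sqrt{2 + \left(2 + 4\right) \left(-3 + 5\right)} + \frac{\sqrt{2 + \left(2 + 4\right) \left(-3 + 5\right)}}{2}\right) + \left(-7 - 4\right) 16 = \left(2 + \sqrt{2 + 6 \cdot 2} + \sqrt{2 + 6 \cdot 2} \cdot \frac{1}{2}\right) + \left(-7 - 4\right) 16 = \left(2 + \sqrt{2 + 12} + \sqrt{2 + 12} \cdot \frac{1}{2}\right) - 176 = \left(2 + \sqrt{14} + \sqrt{14} \cdot \frac{1}{2}\right) - 176 = \left(2 + \sqrt{14} + \frac{\sqrt{14}}{2}\right) - 176 = \left(2 + \frac{3 \sqrt{14}}{2}\right) - 176 = -174 + \frac{3 \sqrt{14}}{2}$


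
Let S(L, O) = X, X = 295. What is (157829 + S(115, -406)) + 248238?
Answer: 406362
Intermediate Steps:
S(L, O) = 295
(157829 + S(115, -406)) + 248238 = (157829 + 295) + 248238 = 158124 + 248238 = 406362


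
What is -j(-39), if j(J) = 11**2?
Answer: -121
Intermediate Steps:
j(J) = 121
-j(-39) = -1*121 = -121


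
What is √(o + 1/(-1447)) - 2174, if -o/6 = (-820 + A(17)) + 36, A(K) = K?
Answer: -2174 + √9635707571/1447 ≈ -2106.2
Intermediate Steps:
o = 4602 (o = -6*((-820 + 17) + 36) = -6*(-803 + 36) = -6*(-767) = 4602)
√(o + 1/(-1447)) - 2174 = √(4602 + 1/(-1447)) - 2174 = √(4602 - 1/1447) - 2174 = √(6659093/1447) - 2174 = √9635707571/1447 - 2174 = -2174 + √9635707571/1447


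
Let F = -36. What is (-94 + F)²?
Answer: 16900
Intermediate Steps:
(-94 + F)² = (-94 - 36)² = (-130)² = 16900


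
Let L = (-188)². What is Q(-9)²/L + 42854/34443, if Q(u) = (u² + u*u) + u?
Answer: 2320907963/1217353392 ≈ 1.9065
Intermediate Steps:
Q(u) = u + 2*u² (Q(u) = (u² + u²) + u = 2*u² + u = u + 2*u²)
L = 35344
Q(-9)²/L + 42854/34443 = (-9*(1 + 2*(-9)))²/35344 + 42854/34443 = (-9*(1 - 18))²*(1/35344) + 42854*(1/34443) = (-9*(-17))²*(1/35344) + 42854/34443 = 153²*(1/35344) + 42854/34443 = 23409*(1/35344) + 42854/34443 = 23409/35344 + 42854/34443 = 2320907963/1217353392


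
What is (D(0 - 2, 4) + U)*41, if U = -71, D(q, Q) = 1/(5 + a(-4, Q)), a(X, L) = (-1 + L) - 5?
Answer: -8692/3 ≈ -2897.3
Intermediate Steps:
a(X, L) = -6 + L
D(q, Q) = 1/(-1 + Q) (D(q, Q) = 1/(5 + (-6 + Q)) = 1/(-1 + Q))
(D(0 - 2, 4) + U)*41 = (1/(-1 + 4) - 71)*41 = (1/3 - 71)*41 = (⅓ - 71)*41 = -212/3*41 = -8692/3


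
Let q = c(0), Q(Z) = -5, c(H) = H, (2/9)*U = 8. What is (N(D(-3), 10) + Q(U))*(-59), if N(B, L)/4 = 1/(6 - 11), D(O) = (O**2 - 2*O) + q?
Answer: 1711/5 ≈ 342.20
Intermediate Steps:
U = 36 (U = (9/2)*8 = 36)
q = 0
D(O) = O**2 - 2*O (D(O) = (O**2 - 2*O) + 0 = O**2 - 2*O)
N(B, L) = -4/5 (N(B, L) = 4/(6 - 11) = 4/(-5) = 4*(-1/5) = -4/5)
(N(D(-3), 10) + Q(U))*(-59) = (-4/5 - 5)*(-59) = -29/5*(-59) = 1711/5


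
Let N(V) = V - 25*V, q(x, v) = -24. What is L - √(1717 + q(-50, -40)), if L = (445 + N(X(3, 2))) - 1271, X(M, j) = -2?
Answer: -778 - √1693 ≈ -819.15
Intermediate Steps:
N(V) = -24*V (N(V) = V - 25*V = -24*V)
L = -778 (L = (445 - 24*(-2)) - 1271 = (445 + 48) - 1271 = 493 - 1271 = -778)
L - √(1717 + q(-50, -40)) = -778 - √(1717 - 24) = -778 - √1693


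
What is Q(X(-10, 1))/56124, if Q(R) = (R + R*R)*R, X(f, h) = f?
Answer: -25/1559 ≈ -0.016036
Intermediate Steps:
Q(R) = R*(R + R²) (Q(R) = (R + R²)*R = R*(R + R²))
Q(X(-10, 1))/56124 = ((-10)²*(1 - 10))/56124 = (100*(-9))*(1/56124) = -900*1/56124 = -25/1559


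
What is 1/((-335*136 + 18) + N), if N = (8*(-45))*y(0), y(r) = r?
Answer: -1/45542 ≈ -2.1958e-5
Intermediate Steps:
N = 0 (N = (8*(-45))*0 = -360*0 = 0)
1/((-335*136 + 18) + N) = 1/((-335*136 + 18) + 0) = 1/((-45560 + 18) + 0) = 1/(-45542 + 0) = 1/(-45542) = -1/45542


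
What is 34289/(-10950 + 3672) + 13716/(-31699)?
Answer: -1186752059/230705322 ≈ -5.1440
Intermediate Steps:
34289/(-10950 + 3672) + 13716/(-31699) = 34289/(-7278) + 13716*(-1/31699) = 34289*(-1/7278) - 13716/31699 = -34289/7278 - 13716/31699 = -1186752059/230705322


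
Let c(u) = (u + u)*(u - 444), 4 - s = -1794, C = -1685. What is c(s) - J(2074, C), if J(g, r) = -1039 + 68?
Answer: 4869955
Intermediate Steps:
J(g, r) = -971
s = 1798 (s = 4 - 1*(-1794) = 4 + 1794 = 1798)
c(u) = 2*u*(-444 + u) (c(u) = (2*u)*(-444 + u) = 2*u*(-444 + u))
c(s) - J(2074, C) = 2*1798*(-444 + 1798) - 1*(-971) = 2*1798*1354 + 971 = 4868984 + 971 = 4869955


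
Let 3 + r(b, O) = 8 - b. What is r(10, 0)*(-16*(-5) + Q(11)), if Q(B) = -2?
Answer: -390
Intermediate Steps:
r(b, O) = 5 - b (r(b, O) = -3 + (8 - b) = 5 - b)
r(10, 0)*(-16*(-5) + Q(11)) = (5 - 1*10)*(-16*(-5) - 2) = (5 - 10)*(80 - 2) = -5*78 = -390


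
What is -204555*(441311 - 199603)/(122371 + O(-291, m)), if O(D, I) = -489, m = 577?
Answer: -24721289970/60941 ≈ -4.0566e+5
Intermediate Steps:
-204555*(441311 - 199603)/(122371 + O(-291, m)) = -204555*(441311 - 199603)/(122371 - 489) = -204555/(121882/241708) = -204555/(121882*(1/241708)) = -204555/60941/120854 = -204555*120854/60941 = -24721289970/60941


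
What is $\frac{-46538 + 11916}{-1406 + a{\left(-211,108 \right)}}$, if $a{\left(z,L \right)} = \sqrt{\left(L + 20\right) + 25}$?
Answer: $\frac{48678532}{1976683} + \frac{103866 \sqrt{17}}{1976683} \approx 24.843$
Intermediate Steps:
$a{\left(z,L \right)} = \sqrt{45 + L}$ ($a{\left(z,L \right)} = \sqrt{\left(20 + L\right) + 25} = \sqrt{45 + L}$)
$\frac{-46538 + 11916}{-1406 + a{\left(-211,108 \right)}} = \frac{-46538 + 11916}{-1406 + \sqrt{45 + 108}} = - \frac{34622}{-1406 + \sqrt{153}} = - \frac{34622}{-1406 + 3 \sqrt{17}}$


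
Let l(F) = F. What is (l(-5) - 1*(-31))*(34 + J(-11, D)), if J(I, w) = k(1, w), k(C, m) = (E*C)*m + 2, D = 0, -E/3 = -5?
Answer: 936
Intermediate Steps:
E = 15 (E = -3*(-5) = 15)
k(C, m) = 2 + 15*C*m (k(C, m) = (15*C)*m + 2 = 15*C*m + 2 = 2 + 15*C*m)
J(I, w) = 2 + 15*w (J(I, w) = 2 + 15*1*w = 2 + 15*w)
(l(-5) - 1*(-31))*(34 + J(-11, D)) = (-5 - 1*(-31))*(34 + (2 + 15*0)) = (-5 + 31)*(34 + (2 + 0)) = 26*(34 + 2) = 26*36 = 936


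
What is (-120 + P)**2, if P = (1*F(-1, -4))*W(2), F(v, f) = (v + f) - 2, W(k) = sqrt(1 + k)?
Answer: 14547 + 1680*sqrt(3) ≈ 17457.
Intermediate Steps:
F(v, f) = -2 + f + v (F(v, f) = (f + v) - 2 = -2 + f + v)
P = -7*sqrt(3) (P = (1*(-2 - 4 - 1))*sqrt(1 + 2) = (1*(-7))*sqrt(3) = -7*sqrt(3) ≈ -12.124)
(-120 + P)**2 = (-120 - 7*sqrt(3))**2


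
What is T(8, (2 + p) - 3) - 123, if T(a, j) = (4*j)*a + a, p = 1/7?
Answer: -997/7 ≈ -142.43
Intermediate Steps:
p = ⅐ ≈ 0.14286
T(a, j) = a + 4*a*j (T(a, j) = 4*a*j + a = a + 4*a*j)
T(8, (2 + p) - 3) - 123 = 8*(1 + 4*((2 + ⅐) - 3)) - 123 = 8*(1 + 4*(15/7 - 3)) - 123 = 8*(1 + 4*(-6/7)) - 123 = 8*(1 - 24/7) - 123 = 8*(-17/7) - 123 = -136/7 - 123 = -997/7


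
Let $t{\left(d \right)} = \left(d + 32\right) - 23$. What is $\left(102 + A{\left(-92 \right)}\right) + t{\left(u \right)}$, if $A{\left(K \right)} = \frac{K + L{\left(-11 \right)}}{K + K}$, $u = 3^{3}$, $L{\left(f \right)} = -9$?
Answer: $\frac{25493}{184} \approx 138.55$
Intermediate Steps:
$u = 27$
$t{\left(d \right)} = 9 + d$ ($t{\left(d \right)} = \left(32 + d\right) - 23 = 9 + d$)
$A{\left(K \right)} = \frac{-9 + K}{2 K}$ ($A{\left(K \right)} = \frac{K - 9}{K + K} = \frac{-9 + K}{2 K}$)
$\left(102 + A{\left(-92 \right)}\right) + t{\left(u \right)} = \left(102 + \frac{-9 - 92}{2 \left(-92\right)}\right) + \left(9 + 27\right) = \left(102 + \frac{1}{2} \left(- \frac{1}{92}\right) \left(-101\right)\right) + 36 = \left(102 + \frac{101}{184}\right) + 36 = \frac{18869}{184} + 36 = \frac{25493}{184}$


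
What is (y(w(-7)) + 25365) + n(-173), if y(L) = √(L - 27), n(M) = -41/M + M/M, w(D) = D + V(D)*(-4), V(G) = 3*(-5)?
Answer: 4388359/173 + √26 ≈ 25371.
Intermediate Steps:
V(G) = -15
w(D) = 60 + D (w(D) = D - 15*(-4) = D + 60 = 60 + D)
n(M) = 1 - 41/M (n(M) = -41/M + 1 = 1 - 41/M)
y(L) = √(-27 + L)
(y(w(-7)) + 25365) + n(-173) = (√(-27 + (60 - 7)) + 25365) + (-41 - 173)/(-173) = (√(-27 + 53) + 25365) - 1/173*(-214) = (√26 + 25365) + 214/173 = (25365 + √26) + 214/173 = 4388359/173 + √26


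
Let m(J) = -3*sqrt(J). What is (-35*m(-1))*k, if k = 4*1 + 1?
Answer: 525*I ≈ 525.0*I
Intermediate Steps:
k = 5 (k = 4 + 1 = 5)
(-35*m(-1))*k = -(-105)*sqrt(-1)*5 = -(-105)*I*5 = (105*I)*5 = 525*I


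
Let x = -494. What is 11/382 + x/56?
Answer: -47023/5348 ≈ -8.7926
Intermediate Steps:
11/382 + x/56 = 11/382 - 494/56 = 11*(1/382) - 494*1/56 = 11/382 - 247/28 = -47023/5348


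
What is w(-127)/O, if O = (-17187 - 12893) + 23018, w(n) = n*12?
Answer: 254/1177 ≈ 0.21580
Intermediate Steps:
w(n) = 12*n
O = -7062 (O = -30080 + 23018 = -7062)
w(-127)/O = (12*(-127))/(-7062) = -1524*(-1/7062) = 254/1177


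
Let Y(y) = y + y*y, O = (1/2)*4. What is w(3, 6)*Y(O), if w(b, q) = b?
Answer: 18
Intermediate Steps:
O = 2 (O = (1*(1/2))*4 = (1/2)*4 = 2)
Y(y) = y + y**2
w(3, 6)*Y(O) = 3*(2*(1 + 2)) = 3*(2*3) = 3*6 = 18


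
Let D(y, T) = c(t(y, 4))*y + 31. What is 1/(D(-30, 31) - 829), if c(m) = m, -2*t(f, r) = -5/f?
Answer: -2/1591 ≈ -0.0012571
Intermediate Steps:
t(f, r) = 5/(2*f) (t(f, r) = -(-5)/(2*f) = 5/(2*f))
D(y, T) = 67/2 (D(y, T) = (5/(2*y))*y + 31 = 5/2 + 31 = 67/2)
1/(D(-30, 31) - 829) = 1/(67/2 - 829) = 1/(-1591/2) = -2/1591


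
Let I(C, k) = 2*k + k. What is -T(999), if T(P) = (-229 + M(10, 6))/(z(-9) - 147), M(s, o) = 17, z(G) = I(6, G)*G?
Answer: 53/24 ≈ 2.2083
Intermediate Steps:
I(C, k) = 3*k
z(G) = 3*G**2 (z(G) = (3*G)*G = 3*G**2)
T(P) = -53/24 (T(P) = (-229 + 17)/(3*(-9)**2 - 147) = -212/(3*81 - 147) = -212/(243 - 147) = -212/96 = -212*1/96 = -53/24)
-T(999) = -1*(-53/24) = 53/24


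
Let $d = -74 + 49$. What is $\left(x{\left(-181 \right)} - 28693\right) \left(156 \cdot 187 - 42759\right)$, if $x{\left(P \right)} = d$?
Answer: $390191466$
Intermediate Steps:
$d = -25$
$x{\left(P \right)} = -25$
$\left(x{\left(-181 \right)} - 28693\right) \left(156 \cdot 187 - 42759\right) = \left(-25 - 28693\right) \left(156 \cdot 187 - 42759\right) = - 28718 \left(29172 - 42759\right) = \left(-28718\right) \left(-13587\right) = 390191466$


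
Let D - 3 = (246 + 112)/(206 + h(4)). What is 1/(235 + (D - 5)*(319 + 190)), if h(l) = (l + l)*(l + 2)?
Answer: -127/8330 ≈ -0.015246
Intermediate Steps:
h(l) = 2*l*(2 + l) (h(l) = (2*l)*(2 + l) = 2*l*(2 + l))
D = 560/127 (D = 3 + (246 + 112)/(206 + 2*4*(2 + 4)) = 3 + 358/(206 + 2*4*6) = 3 + 358/(206 + 48) = 3 + 358/254 = 3 + 358*(1/254) = 3 + 179/127 = 560/127 ≈ 4.4094)
1/(235 + (D - 5)*(319 + 190)) = 1/(235 + (560/127 - 5)*(319 + 190)) = 1/(235 - 75/127*509) = 1/(235 - 38175/127) = 1/(-8330/127) = -127/8330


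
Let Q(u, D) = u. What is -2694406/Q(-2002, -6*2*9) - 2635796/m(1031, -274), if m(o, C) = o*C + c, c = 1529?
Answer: 2665421837/1966755 ≈ 1355.2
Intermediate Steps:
m(o, C) = 1529 + C*o (m(o, C) = o*C + 1529 = C*o + 1529 = 1529 + C*o)
-2694406/Q(-2002, -6*2*9) - 2635796/m(1031, -274) = -2694406/(-2002) - 2635796/(1529 - 274*1031) = -2694406*(-1/2002) - 2635796/(1529 - 282494) = 9421/7 - 2635796/(-280965) = 9421/7 - 2635796*(-1/280965) = 9421/7 + 2635796/280965 = 2665421837/1966755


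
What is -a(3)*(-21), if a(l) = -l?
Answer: -63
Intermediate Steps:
-a(3)*(-21) = -(-1)*3*(-21) = -1*(-3)*(-21) = 3*(-21) = -63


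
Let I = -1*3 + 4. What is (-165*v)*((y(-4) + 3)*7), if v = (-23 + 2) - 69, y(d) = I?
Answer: 415800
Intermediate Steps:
I = 1 (I = -3 + 4 = 1)
y(d) = 1
v = -90 (v = -21 - 69 = -90)
(-165*v)*((y(-4) + 3)*7) = (-165*(-90))*((1 + 3)*7) = 14850*(4*7) = 14850*28 = 415800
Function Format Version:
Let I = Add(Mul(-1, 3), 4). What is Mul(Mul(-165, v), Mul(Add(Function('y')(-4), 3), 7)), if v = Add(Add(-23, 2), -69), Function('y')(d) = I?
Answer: 415800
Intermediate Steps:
I = 1 (I = Add(-3, 4) = 1)
Function('y')(d) = 1
v = -90 (v = Add(-21, -69) = -90)
Mul(Mul(-165, v), Mul(Add(Function('y')(-4), 3), 7)) = Mul(Mul(-165, -90), Mul(Add(1, 3), 7)) = Mul(14850, Mul(4, 7)) = Mul(14850, 28) = 415800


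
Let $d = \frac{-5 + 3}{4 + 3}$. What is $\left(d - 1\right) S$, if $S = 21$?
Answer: $-27$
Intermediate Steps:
$d = - \frac{2}{7} \approx -0.28571$
$\left(d - 1\right) S = \left(- \frac{2}{7} - 1\right) 21 = \left(- \frac{9}{7}\right) 21 = -27$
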